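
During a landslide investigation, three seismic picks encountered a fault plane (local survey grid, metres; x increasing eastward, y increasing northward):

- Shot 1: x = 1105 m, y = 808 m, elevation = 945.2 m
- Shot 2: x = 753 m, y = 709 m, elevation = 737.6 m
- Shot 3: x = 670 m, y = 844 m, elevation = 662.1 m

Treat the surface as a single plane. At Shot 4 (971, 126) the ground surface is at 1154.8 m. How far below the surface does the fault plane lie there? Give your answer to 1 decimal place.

180.6 m

Let the plane be z = a·x + b·y + c.
Shot 2−Shot 1: −352a − 99b = −207.6;  Shot 3−Shot 1: −435a + 36b = −283.1.
Solving gives a = 0.636929, b = −0.167666.
Then c = 945.2 − a·1105 − b·808 = 376.87.
At (971, 126): z_contact = 618.46 − 21.13 + 376.87 = 974.20 m.
Depth below ground = 1154.8 − 974.20 = 180.6 m.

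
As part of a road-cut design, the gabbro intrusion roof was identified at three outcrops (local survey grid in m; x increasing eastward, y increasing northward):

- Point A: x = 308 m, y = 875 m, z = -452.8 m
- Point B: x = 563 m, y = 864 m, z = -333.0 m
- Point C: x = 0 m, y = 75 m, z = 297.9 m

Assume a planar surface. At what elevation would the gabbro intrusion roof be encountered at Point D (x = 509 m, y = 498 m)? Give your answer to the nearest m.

Two edge vectors: Point A→Point B = (255, -11, 119.8), Point A→Point C = (-308, -800, 750.7).
Normal n = (Point A→Point B) × (Point A→Point C) = (87582.3, -228326.9, -207388).
So ∂z/∂x = −n_x/n_z = 0.42231 and ∂z/∂y = −n_y/n_z = −1.10096.
Intercept c from Point A: -452.8 − 130.07 + 963.34 = 380.47.
At (509, 498): z = 215.0 − 548.3 + 380.47 = 47.1 m.

47 m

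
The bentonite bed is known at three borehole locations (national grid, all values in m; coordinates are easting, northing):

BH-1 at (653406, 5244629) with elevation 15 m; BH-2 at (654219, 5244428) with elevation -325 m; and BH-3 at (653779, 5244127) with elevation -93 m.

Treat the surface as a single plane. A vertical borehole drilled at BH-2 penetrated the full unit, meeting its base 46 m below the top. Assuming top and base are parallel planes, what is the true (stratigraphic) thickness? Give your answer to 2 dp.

41.75 m

Let the plane be z = a·easting + b·northing + c.
BH-2−BH-1: 813a − 201b = −340;  BH-3−BH-1: 373a − 502b = −108.
Solving gives a = −0.44716, b = −0.11711.
|∇z| = √(a²+b²) = 0.46224, so dip δ = arctan(0.46224) = 24.81°.
True thickness = vertical thickness × cos δ = 46 × cos 24.81° = 41.75 m.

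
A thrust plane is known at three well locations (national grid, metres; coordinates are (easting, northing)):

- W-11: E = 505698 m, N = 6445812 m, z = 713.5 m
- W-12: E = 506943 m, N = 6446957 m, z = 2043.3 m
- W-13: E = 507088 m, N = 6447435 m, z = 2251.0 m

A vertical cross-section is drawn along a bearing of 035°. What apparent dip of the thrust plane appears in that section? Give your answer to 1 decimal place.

33.3°

Two edge vectors: W-11→W-12 = (1245, 1145, 1329.8), W-11→W-13 = (1390, 1623, 1537.5).
Normal n = (W-11→W-12) × (W-11→W-13) = (-397827.9, -65765.5, 429085).
So ∂z/∂E = −n_x/n_z = 0.92715 and ∂z/∂N = −n_y/n_z = 0.15327.
Unit vector along 035° is (sin 35°, cos 35°) = (0.5736, 0.8192).
Slope in that direction = a·(0.5736) + b·(0.8192) = 0.65734.
Apparent dip = arctan|0.65734| = 33.3° (true dip is 43.2°, so apparent ≤ true as expected).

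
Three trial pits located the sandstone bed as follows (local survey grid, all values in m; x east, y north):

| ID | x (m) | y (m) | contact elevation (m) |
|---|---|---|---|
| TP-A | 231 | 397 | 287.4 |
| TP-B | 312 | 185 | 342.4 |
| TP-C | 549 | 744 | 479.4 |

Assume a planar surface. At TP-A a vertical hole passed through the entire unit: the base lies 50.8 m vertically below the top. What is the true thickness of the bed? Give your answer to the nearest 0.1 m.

Let the plane be z = a·x + b·y + c.
TP-B−TP-A: 81a − 212b = 55;  TP-C−TP-A: 318a + 347b = 192.
Solving gives a = 0.62591, b = −0.02029.
|∇z| = √(a²+b²) = 0.62624, so dip δ = arctan(0.62624) = 32.06°.
True thickness = vertical thickness × cos δ = 50.8 × cos 32.06° = 43.1 m.

43.1 m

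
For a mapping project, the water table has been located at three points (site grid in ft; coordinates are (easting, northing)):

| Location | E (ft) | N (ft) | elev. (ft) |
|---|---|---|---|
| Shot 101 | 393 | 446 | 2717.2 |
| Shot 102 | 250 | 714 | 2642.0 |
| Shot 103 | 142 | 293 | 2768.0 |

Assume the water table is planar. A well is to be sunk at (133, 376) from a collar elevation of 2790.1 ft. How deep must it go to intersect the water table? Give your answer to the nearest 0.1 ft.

Two edge vectors: Shot 101→Shot 102 = (-143, 268, -75.2), Shot 101→Shot 103 = (-251, -153, 50.8).
Normal n = (Shot 101→Shot 102) × (Shot 101→Shot 103) = (2108.8, 26139.6, 89147).
So ∂z/∂E = −n_x/n_z = −0.02366 and ∂z/∂N = −n_y/n_z = −0.29322.
Intercept c from Shot 101: 2717.2 + 9.30 + 130.78 = 2857.27.
At (133, 376): z_contact = −3.15 − 110.25 + 2857.27 = 2743.88 ft.
Depth below ground = 2790.1 − 2743.88 = 46.2 ft.

46.2 ft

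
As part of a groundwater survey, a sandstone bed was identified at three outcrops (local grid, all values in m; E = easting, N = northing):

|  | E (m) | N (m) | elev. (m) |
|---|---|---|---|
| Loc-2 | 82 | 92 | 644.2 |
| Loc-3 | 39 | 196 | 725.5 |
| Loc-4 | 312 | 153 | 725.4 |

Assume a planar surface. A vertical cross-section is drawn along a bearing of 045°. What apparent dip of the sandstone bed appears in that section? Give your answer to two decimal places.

Two edge vectors: Loc-2→Loc-3 = (-43, 104, 81.3), Loc-2→Loc-4 = (230, 61, 81.2).
Normal n = (Loc-2→Loc-3) × (Loc-2→Loc-4) = (3485.5, 22190.6, -26543).
So ∂z/∂E = −n_x/n_z = 0.13132 and ∂z/∂N = −n_y/n_z = 0.83602.
Unit vector along 045° is (sin 45°, cos 45°) = (0.7071, 0.7071).
Slope in that direction = a·(0.7071) + b·(0.7071) = 0.68401.
Apparent dip = arctan|0.68401| = 34.37° (true dip is 40.2°, so apparent ≤ true as expected).

34.37°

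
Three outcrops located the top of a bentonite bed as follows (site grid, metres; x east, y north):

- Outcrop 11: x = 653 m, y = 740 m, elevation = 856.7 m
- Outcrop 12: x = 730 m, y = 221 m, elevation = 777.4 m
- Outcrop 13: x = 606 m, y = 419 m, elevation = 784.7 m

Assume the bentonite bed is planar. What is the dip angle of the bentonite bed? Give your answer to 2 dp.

Let the plane be z = a·x + b·y + c.
Outcrop 12−Outcrop 11: 77a − 519b = −79.3;  Outcrop 13−Outcrop 11: −47a − 321b = −72.
Solving gives a = 0.24257, b = 0.18878.
Gradient magnitude |∇z| = √(a² + b²) = √(0.05884 + 0.03564) = 0.30738.
True dip = arctan(0.30738) = 17.09°, dipping toward SW (azimuth ≈ 232°).

17.09°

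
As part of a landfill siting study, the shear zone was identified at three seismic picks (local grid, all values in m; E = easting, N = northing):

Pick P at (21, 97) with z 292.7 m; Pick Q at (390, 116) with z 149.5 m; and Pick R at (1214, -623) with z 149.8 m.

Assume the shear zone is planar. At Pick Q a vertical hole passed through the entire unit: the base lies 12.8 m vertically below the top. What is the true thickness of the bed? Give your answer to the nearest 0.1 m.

Let the plane be z = a·E + b·N + c.
Pick Q−Pick P: 369a + 19b = −143.2;  Pick R−Pick P: 1193a − 720b = −142.9.
Solving gives a = −0.36699, b = −0.40960.
|∇z| = √(a²+b²) = 0.54996, so dip δ = arctan(0.54996) = 28.81°.
True thickness = vertical thickness × cos δ = 12.8 × cos 28.81° = 11.2 m.

11.2 m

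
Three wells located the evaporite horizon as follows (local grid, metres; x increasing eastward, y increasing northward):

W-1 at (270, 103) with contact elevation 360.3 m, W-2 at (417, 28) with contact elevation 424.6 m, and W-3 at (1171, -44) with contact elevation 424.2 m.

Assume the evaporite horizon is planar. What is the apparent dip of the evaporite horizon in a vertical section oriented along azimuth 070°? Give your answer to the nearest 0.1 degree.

24.5°

Let the plane be z = a·x + b·y + c.
W-2−W-1: 147a − 75b = 64.3;  W-3−W-1: 901a − 147b = 63.9.
Solving gives a = −0.10137, b = −1.05602.
Unit vector along 070° is (sin 70°, cos 70°) = (0.9397, 0.3420).
Slope in that direction = a·(0.9397) + b·(0.3420) = −0.45644.
Apparent dip = arctan|0.45644| = 24.5° (true dip is 46.7°, so apparent ≤ true as expected).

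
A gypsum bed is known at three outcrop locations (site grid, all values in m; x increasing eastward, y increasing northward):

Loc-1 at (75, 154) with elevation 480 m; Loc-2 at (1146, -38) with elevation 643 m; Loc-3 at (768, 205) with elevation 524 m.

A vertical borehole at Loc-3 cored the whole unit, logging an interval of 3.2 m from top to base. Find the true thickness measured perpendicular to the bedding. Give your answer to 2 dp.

3.01 m

Two edge vectors: Loc-1→Loc-2 = (1071, -192, 163), Loc-1→Loc-3 = (693, 51, 44).
Normal n = (Loc-1→Loc-2) × (Loc-1→Loc-3) = (-16761, 65835, 187677).
So ∂z/∂x = −n_x/n_z = 0.08931 and ∂z/∂y = −n_y/n_z = −0.35079.
|∇z| = √(a²+b²) = 0.36198, so dip δ = arctan(0.36198) = 19.90°.
True thickness = vertical thickness × cos δ = 3.2 × cos 19.90° = 3.01 m.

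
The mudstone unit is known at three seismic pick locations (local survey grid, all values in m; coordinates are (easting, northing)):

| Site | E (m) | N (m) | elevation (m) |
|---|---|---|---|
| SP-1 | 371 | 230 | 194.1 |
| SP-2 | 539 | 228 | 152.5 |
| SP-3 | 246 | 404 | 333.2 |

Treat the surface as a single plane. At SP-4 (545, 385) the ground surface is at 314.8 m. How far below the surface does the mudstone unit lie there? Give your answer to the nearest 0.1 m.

65.3 m

Let the plane be z = a·E + b·N + c.
SP-2−SP-1: 168a − 2b = −41.6;  SP-3−SP-1: −125a + 174b = 139.1.
Solving gives a = −0.24016, b = 0.62690.
Then c = 194.1 − a·371 − b·230 = 139.01.
At (545, 385): z_contact = −130.88 + 241.36 + 139.01 = 249.48 m.
Depth below ground = 314.8 − 249.48 = 65.3 m.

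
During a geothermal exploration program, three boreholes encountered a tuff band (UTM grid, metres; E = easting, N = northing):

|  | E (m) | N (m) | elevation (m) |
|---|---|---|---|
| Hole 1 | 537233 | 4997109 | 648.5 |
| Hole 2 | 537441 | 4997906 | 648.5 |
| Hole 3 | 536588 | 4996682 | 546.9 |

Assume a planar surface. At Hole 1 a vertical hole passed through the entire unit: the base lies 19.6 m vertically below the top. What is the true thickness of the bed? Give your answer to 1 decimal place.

Let the plane be z = a·E + b·N + c.
Hole 2−Hole 1: 208a + 797b = 0;  Hole 3−Hole 1: −645a − 427b = −101.6.
Solving gives a = 0.19042, b = −0.04970.
|∇z| = √(a²+b²) = 0.19680, so dip δ = arctan(0.19680) = 11.13°.
True thickness = vertical thickness × cos δ = 19.6 × cos 11.13° = 19.2 m.

19.2 m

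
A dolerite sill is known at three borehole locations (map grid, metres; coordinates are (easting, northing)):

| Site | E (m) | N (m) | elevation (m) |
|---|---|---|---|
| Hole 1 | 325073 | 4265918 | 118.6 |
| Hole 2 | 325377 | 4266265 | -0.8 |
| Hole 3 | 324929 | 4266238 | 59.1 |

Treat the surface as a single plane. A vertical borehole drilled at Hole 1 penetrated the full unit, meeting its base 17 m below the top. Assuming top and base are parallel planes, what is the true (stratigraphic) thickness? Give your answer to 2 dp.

16.42 m

Two edge vectors: Hole 1→Hole 2 = (304, 347, -119.4), Hole 1→Hole 3 = (-144, 320, -59.5).
Normal n = (Hole 1→Hole 2) × (Hole 1→Hole 3) = (17561.5, 35281.6, 147248).
So ∂z/∂E = −n_x/n_z = −0.11926 and ∂z/∂N = −n_y/n_z = −0.23961.
|∇z| = √(a²+b²) = 0.26765, so dip δ = arctan(0.26765) = 14.98°.
True thickness = vertical thickness × cos δ = 17 × cos 14.98° = 16.42 m.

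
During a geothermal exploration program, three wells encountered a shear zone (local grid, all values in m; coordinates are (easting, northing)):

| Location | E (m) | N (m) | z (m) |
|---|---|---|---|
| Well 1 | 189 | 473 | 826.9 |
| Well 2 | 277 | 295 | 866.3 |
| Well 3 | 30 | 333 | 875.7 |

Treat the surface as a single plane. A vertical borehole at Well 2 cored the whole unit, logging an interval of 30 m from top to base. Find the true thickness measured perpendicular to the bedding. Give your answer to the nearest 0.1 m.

29.0 m

Let the plane be z = a·E + b·N + c.
Well 2−Well 1: 88a − 178b = 39.4;  Well 3−Well 1: −159a − 140b = 48.8.
Solving gives a = −0.07805, b = −0.25993.
|∇z| = √(a²+b²) = 0.27140, so dip δ = arctan(0.27140) = 15.18°.
True thickness = vertical thickness × cos δ = 30 × cos 15.18° = 29.0 m.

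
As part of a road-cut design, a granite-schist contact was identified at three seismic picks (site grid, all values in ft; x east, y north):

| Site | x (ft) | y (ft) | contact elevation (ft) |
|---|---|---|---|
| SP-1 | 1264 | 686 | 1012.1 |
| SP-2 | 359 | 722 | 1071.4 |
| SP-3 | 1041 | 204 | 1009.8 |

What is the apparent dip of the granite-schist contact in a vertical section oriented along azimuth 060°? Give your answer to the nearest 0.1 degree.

Two edge vectors: SP-1→SP-2 = (-905, 36, 59.3), SP-1→SP-3 = (-223, -482, -2.3).
Normal n = (SP-1→SP-2) × (SP-1→SP-3) = (28499.8, -15305.4, 444238).
So ∂z/∂x = −n_x/n_z = −0.06415 and ∂z/∂y = −n_y/n_z = 0.03445.
Unit vector along 060° is (sin 60°, cos 60°) = (0.8660, 0.5000).
Slope in that direction = a·(0.8660) + b·(0.5000) = −0.03833.
Apparent dip = arctan|0.03833| = 2.2° (true dip is 4.2°, so apparent ≤ true as expected).

2.2°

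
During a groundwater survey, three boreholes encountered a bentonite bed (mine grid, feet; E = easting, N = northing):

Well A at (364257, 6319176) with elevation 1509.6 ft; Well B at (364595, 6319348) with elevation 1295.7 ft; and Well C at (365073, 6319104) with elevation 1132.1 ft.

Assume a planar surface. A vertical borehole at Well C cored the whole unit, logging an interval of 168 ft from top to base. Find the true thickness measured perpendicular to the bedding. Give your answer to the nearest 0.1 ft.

146.3 ft

Two edge vectors: Well A→Well B = (338, 172, -213.9), Well A→Well C = (816, -72, -377.5).
Normal n = (Well A→Well B) × (Well A→Well C) = (-80330.8, -46947.4, -164688).
So ∂z/∂E = −n_x/n_z = −0.48778 and ∂z/∂N = −n_y/n_z = −0.28507.
|∇z| = √(a²+b²) = 0.56497, so dip δ = arctan(0.56497) = 29.47°.
True thickness = vertical thickness × cos δ = 168 × cos 29.47° = 146.3 ft.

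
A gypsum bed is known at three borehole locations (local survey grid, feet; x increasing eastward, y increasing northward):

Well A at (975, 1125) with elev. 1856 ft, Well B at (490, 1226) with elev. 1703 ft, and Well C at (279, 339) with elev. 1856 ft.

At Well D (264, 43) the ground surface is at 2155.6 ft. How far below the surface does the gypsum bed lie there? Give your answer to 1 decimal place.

Let the plane be z = a·x + b·y + c.
Well B−Well A: −485a + 101b = −153;  Well C−Well A: −696a − 786b = 0.
Solving gives a = 0.266349, b = −0.235851.
Then c = 1856 − a·975 − b·1125 = 1861.64.
At (264, 43): z_contact = 70.32 − 10.14 + 1861.64 = 1921.82 ft.
Depth below ground = 2155.6 − 1921.82 = 233.8 ft.

233.8 ft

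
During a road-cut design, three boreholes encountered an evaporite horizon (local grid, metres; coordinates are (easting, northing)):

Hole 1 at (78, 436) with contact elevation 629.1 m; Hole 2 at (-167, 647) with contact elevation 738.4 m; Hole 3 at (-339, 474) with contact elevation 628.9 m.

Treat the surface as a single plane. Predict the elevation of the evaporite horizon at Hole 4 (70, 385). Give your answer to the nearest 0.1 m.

599.1 m

Let the plane be z = a·E + b·N + c.
Hole 2−Hole 1: −245a + 211b = 109.3;  Hole 3−Hole 1: −417a + 38b = −0.2.
Solving gives a = 0.05333, b = 0.57993.
Then c = 629.1 − a·78 − b·436 = 372.09.
At (70, 385): z = 3.7 + 223.3 + 372.09 = 599.1 m.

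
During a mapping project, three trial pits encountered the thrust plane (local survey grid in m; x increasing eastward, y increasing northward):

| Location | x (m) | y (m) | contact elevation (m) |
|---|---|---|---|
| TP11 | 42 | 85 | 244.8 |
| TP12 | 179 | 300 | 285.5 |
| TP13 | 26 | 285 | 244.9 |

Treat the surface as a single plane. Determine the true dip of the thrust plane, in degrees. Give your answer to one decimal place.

14.8°

Two edge vectors: TP11→TP12 = (137, 215, 40.7), TP11→TP13 = (-16, 200, 0.1).
Normal n = (TP11→TP12) × (TP11→TP13) = (-8118.5, -664.9, 30840).
So ∂z/∂x = −n_x/n_z = 0.26325 and ∂z/∂y = −n_y/n_z = 0.02156.
Gradient magnitude |∇z| = √(a² + b²) = √(0.06930 + 0.00046) = 0.26413.
True dip = arctan(0.26413) = 14.8°, dipping toward W (azimuth ≈ 265°).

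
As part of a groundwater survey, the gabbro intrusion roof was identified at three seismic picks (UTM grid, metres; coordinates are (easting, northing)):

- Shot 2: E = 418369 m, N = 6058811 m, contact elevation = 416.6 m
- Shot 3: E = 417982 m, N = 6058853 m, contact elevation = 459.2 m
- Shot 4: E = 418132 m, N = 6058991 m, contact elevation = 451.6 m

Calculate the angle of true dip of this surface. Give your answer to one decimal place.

6.8°

Two edge vectors: Shot 2→Shot 3 = (-387, 42, 42.6), Shot 2→Shot 4 = (-237, 180, 35).
Normal n = (Shot 2→Shot 3) × (Shot 2→Shot 4) = (-6198, 3448.8, -59706).
So ∂z/∂E = −n_x/n_z = −0.10381 and ∂z/∂N = −n_y/n_z = 0.05776.
Gradient magnitude |∇z| = √(a² + b²) = √(0.01078 + 0.00334) = 0.11880.
True dip = arctan(0.11880) = 6.8°, dipping toward ESE (azimuth ≈ 119°).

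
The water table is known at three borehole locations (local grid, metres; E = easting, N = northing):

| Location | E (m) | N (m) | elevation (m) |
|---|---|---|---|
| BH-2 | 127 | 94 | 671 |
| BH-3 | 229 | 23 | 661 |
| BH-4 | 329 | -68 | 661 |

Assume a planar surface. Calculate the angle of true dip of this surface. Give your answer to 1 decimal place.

31.8°

Two edge vectors: BH-2→BH-3 = (102, -71, -10), BH-2→BH-4 = (202, -162, -10).
Normal n = (BH-2→BH-3) × (BH-2→BH-4) = (-910, -1000, -2182).
So ∂z/∂E = −n_x/n_z = −0.41705 and ∂z/∂N = −n_y/n_z = −0.45830.
Gradient magnitude |∇z| = √(a² + b²) = √(0.17393 + 0.21003) = 0.61965.
True dip = arctan(0.61965) = 31.8°, dipping toward NE (azimuth ≈ 042°).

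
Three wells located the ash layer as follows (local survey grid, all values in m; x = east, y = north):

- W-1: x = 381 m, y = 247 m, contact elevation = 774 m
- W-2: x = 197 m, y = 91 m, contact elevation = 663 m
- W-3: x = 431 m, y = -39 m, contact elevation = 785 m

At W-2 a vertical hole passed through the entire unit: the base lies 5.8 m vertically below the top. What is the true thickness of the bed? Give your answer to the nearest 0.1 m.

5.1 m

Let the plane be z = a·x + b·y + c.
W-2−W-1: −184a − 156b = −111;  W-3−W-1: 50a − 286b = 11.
Solving gives a = 0.55379, b = 0.05835.
|∇z| = √(a²+b²) = 0.55685, so dip δ = arctan(0.55685) = 29.11°.
True thickness = vertical thickness × cos δ = 5.8 × cos 29.11° = 5.1 m.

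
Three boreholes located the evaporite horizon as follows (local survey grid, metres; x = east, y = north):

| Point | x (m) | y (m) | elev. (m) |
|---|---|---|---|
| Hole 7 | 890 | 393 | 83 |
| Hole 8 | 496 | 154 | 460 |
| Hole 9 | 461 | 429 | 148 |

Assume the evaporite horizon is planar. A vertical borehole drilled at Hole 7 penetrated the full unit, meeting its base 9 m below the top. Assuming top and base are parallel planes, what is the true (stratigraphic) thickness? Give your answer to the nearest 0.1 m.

5.8 m

Two edge vectors: Hole 7→Hole 8 = (-394, -239, 377), Hole 7→Hole 9 = (-429, 36, 65).
Normal n = (Hole 7→Hole 8) × (Hole 7→Hole 9) = (-29107, -136123, -116715).
So ∂z/∂x = −n_x/n_z = −0.24939 and ∂z/∂y = −n_y/n_z = −1.16629.
|∇z| = √(a²+b²) = 1.19265, so dip δ = arctan(1.19265) = 50.02°.
True thickness = vertical thickness × cos δ = 9 × cos 50.02° = 5.8 m.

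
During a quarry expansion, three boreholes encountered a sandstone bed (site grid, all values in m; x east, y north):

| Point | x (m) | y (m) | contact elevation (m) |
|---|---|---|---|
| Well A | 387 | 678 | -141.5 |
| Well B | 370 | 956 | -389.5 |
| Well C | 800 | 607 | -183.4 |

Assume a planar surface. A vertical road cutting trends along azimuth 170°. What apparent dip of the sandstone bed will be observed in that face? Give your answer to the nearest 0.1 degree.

40.3°

Two edge vectors: Well A→Well B = (-17, 278, -248), Well A→Well C = (413, -71, -41.9).
Normal n = (Well A→Well B) × (Well A→Well C) = (-29256.2, -103136.3, -113607).
So ∂z/∂x = −n_x/n_z = −0.25752 and ∂z/∂y = −n_y/n_z = −0.90783.
Unit vector along 170° is (sin 170°, cos 170°) = (0.1736, -0.9848).
Slope in that direction = a·(0.1736) + b·(-0.9848) = 0.84932.
Apparent dip = arctan|0.84932| = 40.3° (true dip is 43.3°, so apparent ≤ true as expected).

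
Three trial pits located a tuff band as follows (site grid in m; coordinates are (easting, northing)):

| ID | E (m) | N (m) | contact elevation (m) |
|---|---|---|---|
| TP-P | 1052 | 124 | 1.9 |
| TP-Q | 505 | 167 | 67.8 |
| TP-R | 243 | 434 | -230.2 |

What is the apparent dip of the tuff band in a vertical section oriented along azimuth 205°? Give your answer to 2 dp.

Let the plane be z = a·E + b·N + c.
TP-Q−TP-P: −547a + 43b = 65.9;  TP-R−TP-P: −809a + 310b = −232.1.
Solving gives a = −0.22562, b = −1.33750.
Unit vector along 205° is (sin 205°, cos 205°) = (-0.4226, -0.9063).
Slope in that direction = a·(-0.4226) + b·(-0.9063) = 1.30753.
Apparent dip = arctan|1.30753| = 52.59° (true dip is 53.6°, so apparent ≤ true as expected).

52.59°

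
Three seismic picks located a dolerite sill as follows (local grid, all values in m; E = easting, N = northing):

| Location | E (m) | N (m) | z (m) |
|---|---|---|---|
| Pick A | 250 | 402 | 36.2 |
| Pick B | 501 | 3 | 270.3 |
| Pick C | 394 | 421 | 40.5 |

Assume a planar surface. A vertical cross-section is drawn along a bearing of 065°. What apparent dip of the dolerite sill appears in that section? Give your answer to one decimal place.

7.5°

Let the plane be z = a·E + b·N + c.
Pick B−Pick A: 251a − 399b = 234.1;  Pick C−Pick A: 144a + 19b = 4.3.
Solving gives a = 0.09905, b = −0.52440.
Unit vector along 065° is (sin 65°, cos 65°) = (0.9063, 0.4226).
Slope in that direction = a·(0.9063) + b·(0.4226) = −0.13185.
Apparent dip = arctan|0.13185| = 7.5° (true dip is 28.1°, so apparent ≤ true as expected).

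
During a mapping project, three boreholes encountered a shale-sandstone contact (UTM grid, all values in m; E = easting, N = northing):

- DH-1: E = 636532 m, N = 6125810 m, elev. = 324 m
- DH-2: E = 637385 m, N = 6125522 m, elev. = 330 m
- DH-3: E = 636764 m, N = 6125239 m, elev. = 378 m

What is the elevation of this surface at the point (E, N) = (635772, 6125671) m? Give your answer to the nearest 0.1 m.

Let the plane be z = a·E + b·N + c.
DH-2−DH-1: 853a − 288b = 6;  DH-3−DH-1: 232a − 571b = 54.
Solving gives a = −0.028854459, b = −0.106294631.
Then c = 324 − a·636532 − b·6125810 = 669831.50.
At (635772, 6125671): z = −18344.9 − 651125.9 + 669831.50 = 360.7 m.

360.7 m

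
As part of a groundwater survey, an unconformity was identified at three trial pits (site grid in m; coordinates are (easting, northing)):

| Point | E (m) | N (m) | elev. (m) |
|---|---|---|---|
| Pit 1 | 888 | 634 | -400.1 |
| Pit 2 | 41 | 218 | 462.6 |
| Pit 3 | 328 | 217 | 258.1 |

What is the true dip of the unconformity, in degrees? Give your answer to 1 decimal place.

Let the plane be z = a·E + b·N + c.
Pit 2−Pit 1: −847a − 416b = 862.7;  Pit 3−Pit 1: −560a − 417b = 658.2.
Solving gives a = −0.71470, b = −0.61863.
Gradient magnitude |∇z| = √(a² + b²) = √(0.51079 + 0.38270) = 0.94525.
True dip = arctan(0.94525) = 43.4°, dipping toward NE (azimuth ≈ 049°).

43.4°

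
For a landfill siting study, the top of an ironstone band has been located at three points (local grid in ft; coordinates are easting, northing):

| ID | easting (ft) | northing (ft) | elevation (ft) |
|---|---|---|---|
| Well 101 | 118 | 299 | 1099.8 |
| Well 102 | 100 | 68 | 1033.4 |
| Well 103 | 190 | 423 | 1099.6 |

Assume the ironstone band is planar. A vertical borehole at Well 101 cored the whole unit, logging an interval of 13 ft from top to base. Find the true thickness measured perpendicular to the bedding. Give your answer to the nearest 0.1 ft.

Let the plane be z = a·easting + b·northing + c.
Well 102−Well 101: −18a − 231b = −66.4;  Well 103−Well 101: 72a + 124b = −0.2.
Solving gives a = −0.57499, b = 0.33225.
|∇z| = √(a²+b²) = 0.66408, so dip δ = arctan(0.66408) = 33.59°.
True thickness = vertical thickness × cos δ = 13 × cos 33.59° = 10.8 ft.

10.8 ft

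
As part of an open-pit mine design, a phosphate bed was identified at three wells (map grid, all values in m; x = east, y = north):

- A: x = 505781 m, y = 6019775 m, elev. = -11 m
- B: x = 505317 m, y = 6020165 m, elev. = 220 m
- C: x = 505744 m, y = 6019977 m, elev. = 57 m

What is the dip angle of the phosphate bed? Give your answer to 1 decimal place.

21.1°

Two edge vectors: A→B = (-464, 390, 231), A→C = (-37, 202, 68).
Normal n = (A→B) × (A→C) = (-20142, 23005, -79298).
So ∂z/∂x = −n_x/n_z = −0.25400 and ∂z/∂y = −n_y/n_z = 0.29011.
Gradient magnitude |∇z| = √(a² + b²) = √(0.06452 + 0.08416) = 0.38559.
True dip = arctan(0.38559) = 21.1°, dipping toward SE (azimuth ≈ 139°).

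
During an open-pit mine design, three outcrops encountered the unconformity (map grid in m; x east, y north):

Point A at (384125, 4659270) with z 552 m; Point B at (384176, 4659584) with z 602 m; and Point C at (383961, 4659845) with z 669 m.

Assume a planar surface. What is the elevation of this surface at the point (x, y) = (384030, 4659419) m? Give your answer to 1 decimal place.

587.5 m

Two edge vectors: Point A→Point B = (51, 314, 50), Point A→Point C = (-164, 575, 117).
Normal n = (Point A→Point B) × (Point A→Point C) = (7988, -14167, 80821).
So ∂z/∂x = −n_x/n_z = −0.098835699 and ∂z/∂y = −n_y/n_z = 0.175288601.
Intercept c from Point A: 552 + 37965.26 − 816716.92 = −778199.66.
At (384030, 4659419): z = −37955.9 + 816743.0 − 778199.66 = 587.5 m.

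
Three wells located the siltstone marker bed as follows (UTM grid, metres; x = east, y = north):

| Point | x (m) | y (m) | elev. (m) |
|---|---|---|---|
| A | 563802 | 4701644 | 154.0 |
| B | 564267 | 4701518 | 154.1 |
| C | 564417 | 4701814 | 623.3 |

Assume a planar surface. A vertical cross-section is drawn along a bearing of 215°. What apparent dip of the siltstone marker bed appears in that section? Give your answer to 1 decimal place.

Two edge vectors: A→B = (465, -126, 0.1), A→C = (615, 170, 469.3).
Normal n = (A→B) × (A→C) = (-59148.8, -218163, 156540).
So ∂z/∂x = −n_x/n_z = 0.37785 and ∂z/∂y = −n_y/n_z = 1.39366.
Unit vector along 215° is (sin 215°, cos 215°) = (-0.5736, -0.8192).
Slope in that direction = a·(-0.5736) + b·(-0.8192) = −1.35834.
Apparent dip = arctan|1.35834| = 53.6° (true dip is 55.3°, so apparent ≤ true as expected).

53.6°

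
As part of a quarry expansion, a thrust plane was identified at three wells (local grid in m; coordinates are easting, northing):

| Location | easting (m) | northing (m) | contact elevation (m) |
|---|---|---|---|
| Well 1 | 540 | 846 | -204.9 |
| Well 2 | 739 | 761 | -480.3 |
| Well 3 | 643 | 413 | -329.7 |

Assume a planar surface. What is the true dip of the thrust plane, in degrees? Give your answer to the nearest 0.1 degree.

Let the plane be z = a·easting + b·northing + c.
Well 2−Well 1: 199a − 85b = −275.4;  Well 3−Well 1: 103a − 433b = −124.8.
Solving gives a = −1.40340, b = −0.04561.
Gradient magnitude |∇z| = √(a² + b²) = √(1.96954 + 0.00208) = 1.40414.
True dip = arctan(1.40414) = 54.5°, dipping toward E (azimuth ≈ 088°).

54.5°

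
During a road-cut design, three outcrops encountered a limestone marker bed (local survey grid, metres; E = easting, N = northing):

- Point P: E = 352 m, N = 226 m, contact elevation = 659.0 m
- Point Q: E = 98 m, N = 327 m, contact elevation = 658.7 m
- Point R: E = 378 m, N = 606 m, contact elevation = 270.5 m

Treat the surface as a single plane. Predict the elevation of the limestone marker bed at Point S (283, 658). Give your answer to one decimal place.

256.2 m

Let the plane be z = a·E + b·N + c.
Point Q−Point P: −254a + 101b = −0.3;  Point R−Point P: 26a + 380b = −388.5.
Solving gives a = −0.39462, b = −0.99537.
Then c = 659 − a·352 − b·226 = 1022.86.
At (283, 658): z = −111.7 − 655.0 + 1022.86 = 256.2 m.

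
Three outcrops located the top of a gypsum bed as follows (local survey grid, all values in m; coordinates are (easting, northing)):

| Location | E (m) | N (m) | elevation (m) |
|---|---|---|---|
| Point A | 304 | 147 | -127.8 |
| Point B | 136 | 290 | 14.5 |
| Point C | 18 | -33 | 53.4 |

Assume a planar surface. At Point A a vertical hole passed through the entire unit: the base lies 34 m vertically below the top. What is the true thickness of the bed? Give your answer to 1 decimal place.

27.4 m

Two edge vectors: Point A→Point B = (-168, 143, 142.3), Point A→Point C = (-286, -180, 181.2).
Normal n = (Point A→Point B) × (Point A→Point C) = (51525.6, -10256.2, 71138).
So ∂z/∂E = −n_x/n_z = −0.72430 and ∂z/∂N = −n_y/n_z = 0.14417.
|∇z| = √(a²+b²) = 0.73851, so dip δ = arctan(0.73851) = 36.45°.
True thickness = vertical thickness × cos δ = 34 × cos 36.45° = 27.4 m.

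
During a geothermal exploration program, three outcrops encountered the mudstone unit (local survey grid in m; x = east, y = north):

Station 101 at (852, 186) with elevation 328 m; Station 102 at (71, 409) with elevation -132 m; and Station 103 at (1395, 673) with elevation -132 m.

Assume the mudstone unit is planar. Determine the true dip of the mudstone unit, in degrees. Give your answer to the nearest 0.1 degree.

51.1°

Let the plane be z = a·x + b·y + c.
Station 102−Station 101: −781a + 223b = −460;  Station 103−Station 101: 543a + 487b = −460.
Solving gives a = 0.24218, b = −1.21459.
Gradient magnitude |∇z| = √(a² + b²) = √(0.05865 + 1.47523) = 1.23850.
True dip = arctan(1.23850) = 51.1°, dipping toward NNW (azimuth ≈ 349°).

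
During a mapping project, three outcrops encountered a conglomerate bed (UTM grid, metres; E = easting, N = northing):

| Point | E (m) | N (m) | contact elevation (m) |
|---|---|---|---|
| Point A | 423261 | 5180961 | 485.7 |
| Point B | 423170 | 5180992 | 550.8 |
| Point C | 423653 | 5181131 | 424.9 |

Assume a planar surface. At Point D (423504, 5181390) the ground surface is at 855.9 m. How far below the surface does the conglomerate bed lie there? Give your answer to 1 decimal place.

Let the plane be z = a·E + b·N + c.
Point B−Point A: −91a + 31b = 65.1;  Point C−Point A: 392a + 170b = −60.8.
Solving gives a = −0.468894360, b = 0.723568170.
Then c = 485.7 − a·423261 − b·5180961 = −3549828.08.
At (423504, 5181390): z_contact = −198578.64 + 3749088.88 − 3549828.08 = 682.17 m.
Depth below ground = 855.9 − 682.17 = 173.7 m.

173.7 m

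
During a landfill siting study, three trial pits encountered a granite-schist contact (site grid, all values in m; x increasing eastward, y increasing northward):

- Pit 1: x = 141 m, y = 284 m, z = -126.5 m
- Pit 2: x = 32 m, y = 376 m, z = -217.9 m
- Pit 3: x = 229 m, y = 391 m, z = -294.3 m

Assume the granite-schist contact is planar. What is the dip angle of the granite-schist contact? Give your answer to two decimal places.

53.74°

Let the plane be z = a·x + b·y + c.
Pit 2−Pit 1: −109a + 92b = −91.4;  Pit 3−Pit 1: 88a + 107b = −167.8.
Solving gives a = −0.28634, b = −1.33273.
Gradient magnitude |∇z| = √(a² + b²) = √(0.08199 + 1.77617) = 1.36314.
True dip = arctan(1.36314) = 53.74°, dipping toward NNE (azimuth ≈ 012°).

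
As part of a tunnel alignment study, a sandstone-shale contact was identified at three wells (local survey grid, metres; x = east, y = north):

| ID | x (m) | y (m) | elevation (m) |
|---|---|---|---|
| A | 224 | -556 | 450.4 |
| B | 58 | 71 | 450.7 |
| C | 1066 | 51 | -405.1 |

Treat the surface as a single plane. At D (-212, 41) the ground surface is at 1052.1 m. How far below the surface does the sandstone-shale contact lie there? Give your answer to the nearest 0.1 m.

364.2 m

Two edge vectors: A→B = (-166, 627, 0.3), A→C = (842, 607, -855.5).
Normal n = (A→B) × (A→C) = (-536580.6, -141760.4, -628696).
So ∂z/∂x = −n_x/n_z = −0.853482 and ∂z/∂y = −n_y/n_z = −0.225483.
Intercept c from A: 450.4 + 191.18 − 125.37 = 516.21.
At (-212, 41): z_contact = 180.94 − 9.24 + 516.21 = 687.90 m.
Depth below ground = 1052.1 − 687.90 = 364.2 m.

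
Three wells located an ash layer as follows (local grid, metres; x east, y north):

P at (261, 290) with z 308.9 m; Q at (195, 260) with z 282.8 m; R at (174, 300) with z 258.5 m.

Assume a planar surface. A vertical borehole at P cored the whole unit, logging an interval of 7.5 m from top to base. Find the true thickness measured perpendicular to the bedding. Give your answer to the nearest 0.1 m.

Let the plane be z = a·x + b·y + c.
Q−P: −66a − 30b = −26.1;  R−P: −87a + 10b = −50.4.
Solving gives a = 0.54220, b = −0.32284.
|∇z| = √(a²+b²) = 0.63104, so dip δ = arctan(0.63104) = 32.25°.
True thickness = vertical thickness × cos δ = 7.5 × cos 32.25° = 6.3 m.

6.3 m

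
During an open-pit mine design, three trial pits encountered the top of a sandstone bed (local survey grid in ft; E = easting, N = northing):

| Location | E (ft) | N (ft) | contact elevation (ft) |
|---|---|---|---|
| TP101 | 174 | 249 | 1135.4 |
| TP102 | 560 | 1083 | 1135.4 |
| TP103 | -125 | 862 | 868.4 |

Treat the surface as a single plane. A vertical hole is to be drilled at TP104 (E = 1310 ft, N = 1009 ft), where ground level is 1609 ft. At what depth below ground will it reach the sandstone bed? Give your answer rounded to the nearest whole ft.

Let the plane be z = a·E + b·N + c.
TP102−TP101: 386a + 834b = 0;  TP103−TP101: −299a + 613b = −267.
Solving gives a = 0.45820, b = −0.21207.
Then c = 1135.4 − a·174 − b·249 = 1108.48.
At (1310, 1009): z_contact = 600.2 − 214.0 + 1108.48 = 1494.7 ft.
Depth below ground = 1609 − 1494.7 = 114 ft.

114 ft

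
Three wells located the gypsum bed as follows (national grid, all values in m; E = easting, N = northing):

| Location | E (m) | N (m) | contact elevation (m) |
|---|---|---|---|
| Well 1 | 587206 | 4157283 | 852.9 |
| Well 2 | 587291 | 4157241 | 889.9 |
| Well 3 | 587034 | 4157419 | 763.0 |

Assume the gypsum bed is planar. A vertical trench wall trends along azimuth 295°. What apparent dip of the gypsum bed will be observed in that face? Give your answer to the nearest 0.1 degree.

Let the plane be z = a·E + b·N + c.
Well 2−Well 1: 85a − 42b = 37;  Well 3−Well 1: −172a + 136b = −89.9.
Solving gives a = 0.28971, b = −0.29463.
Unit vector along 295° is (sin 295°, cos 295°) = (-0.9063, 0.4226).
Slope in that direction = a·(-0.9063) + b·(0.4226) = −0.38708.
Apparent dip = arctan|0.38708| = 21.2° (true dip is 22.5°, so apparent ≤ true as expected).

21.2°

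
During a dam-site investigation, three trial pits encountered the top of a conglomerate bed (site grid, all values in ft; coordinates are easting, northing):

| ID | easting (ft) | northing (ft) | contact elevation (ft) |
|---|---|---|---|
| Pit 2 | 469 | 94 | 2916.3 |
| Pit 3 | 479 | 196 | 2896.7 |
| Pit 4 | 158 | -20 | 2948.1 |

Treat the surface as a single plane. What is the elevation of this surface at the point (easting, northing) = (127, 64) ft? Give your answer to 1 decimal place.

2933.3 ft

Let the plane be z = a·easting + b·northing + c.
Pit 3−Pit 2: 10a + 102b = −19.6;  Pit 4−Pit 2: −311a − 114b = 31.8.
Solving gives a = −0.03300, b = −0.18892.
Then c = 2916.3 − a·469 − b·94 = 2949.54.
At (127, 64): z = −4.2 − 12.1 + 2949.54 = 2933.3 ft.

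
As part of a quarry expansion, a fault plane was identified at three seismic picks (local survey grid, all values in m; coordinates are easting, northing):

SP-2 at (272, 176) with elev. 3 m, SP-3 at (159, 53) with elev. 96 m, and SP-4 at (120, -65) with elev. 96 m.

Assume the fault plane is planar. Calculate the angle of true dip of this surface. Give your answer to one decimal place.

Two edge vectors: SP-2→SP-3 = (-113, -123, 93), SP-2→SP-4 = (-152, -241, 93).
Normal n = (SP-2→SP-3) × (SP-2→SP-4) = (10974, -3627, 8537).
So ∂z/∂easting = −n_x/n_z = −1.28546 and ∂z/∂northing = −n_y/n_z = 0.42486.
Gradient magnitude |∇z| = √(a² + b²) = √(1.65242 + 0.18050) = 1.35385.
True dip = arctan(1.35385) = 53.5°, dipping toward ESE (azimuth ≈ 108°).

53.5°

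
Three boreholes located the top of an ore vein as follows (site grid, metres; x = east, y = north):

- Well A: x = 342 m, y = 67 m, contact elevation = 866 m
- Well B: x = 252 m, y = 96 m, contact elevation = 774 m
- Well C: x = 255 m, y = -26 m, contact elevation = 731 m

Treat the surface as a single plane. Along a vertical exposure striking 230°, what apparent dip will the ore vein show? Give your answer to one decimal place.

Let the plane be z = a·x + b·y + c.
Well B−Well A: −90a + 29b = −92;  Well C−Well A: −87a − 93b = −135.
Solving gives a = 1.14486, b = 0.38061.
Unit vector along 230° is (sin 230°, cos 230°) = (-0.7660, -0.6428).
Slope in that direction = a·(-0.7660) + b·(-0.6428) = −1.12167.
Apparent dip = arctan|1.12167| = 48.3° (true dip is 50.3°, so apparent ≤ true as expected).

48.3°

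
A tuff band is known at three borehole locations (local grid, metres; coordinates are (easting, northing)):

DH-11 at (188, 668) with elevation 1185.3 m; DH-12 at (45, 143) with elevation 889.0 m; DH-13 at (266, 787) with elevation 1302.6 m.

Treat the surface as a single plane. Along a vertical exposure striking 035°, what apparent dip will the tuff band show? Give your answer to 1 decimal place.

40.3°

Two edge vectors: DH-11→DH-12 = (-143, -525, -296.3), DH-11→DH-13 = (78, 119, 117.3).
Normal n = (DH-11→DH-12) × (DH-11→DH-13) = (-26322.8, -6337.5, 23933).
So ∂z/∂E = −n_x/n_z = 1.09985 and ∂z/∂N = −n_y/n_z = 0.26480.
Unit vector along 035° is (sin 35°, cos 35°) = (0.5736, 0.8192).
Slope in that direction = a·(0.5736) + b·(0.8192) = 0.84776.
Apparent dip = arctan|0.84776| = 40.3° (true dip is 48.5°, so apparent ≤ true as expected).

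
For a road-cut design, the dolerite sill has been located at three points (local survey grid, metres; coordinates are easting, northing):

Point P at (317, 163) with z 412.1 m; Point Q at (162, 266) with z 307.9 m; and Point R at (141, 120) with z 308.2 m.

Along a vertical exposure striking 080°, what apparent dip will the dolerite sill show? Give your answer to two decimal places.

30.43°

Two edge vectors: Point P→Point Q = (-155, 103, -104.2), Point P→Point R = (-176, -43, -103.9).
Normal n = (Point P→Point Q) × (Point P→Point R) = (-15182.3, 2234.7, 24793).
So ∂z/∂easting = −n_x/n_z = 0.61236 and ∂z/∂northing = −n_y/n_z = −0.09013.
Unit vector along 080° is (sin 80°, cos 80°) = (0.9848, 0.1736).
Slope in that direction = a·(0.9848) + b·(0.1736) = 0.58741.
Apparent dip = arctan|0.58741| = 30.43° (true dip is 31.8°, so apparent ≤ true as expected).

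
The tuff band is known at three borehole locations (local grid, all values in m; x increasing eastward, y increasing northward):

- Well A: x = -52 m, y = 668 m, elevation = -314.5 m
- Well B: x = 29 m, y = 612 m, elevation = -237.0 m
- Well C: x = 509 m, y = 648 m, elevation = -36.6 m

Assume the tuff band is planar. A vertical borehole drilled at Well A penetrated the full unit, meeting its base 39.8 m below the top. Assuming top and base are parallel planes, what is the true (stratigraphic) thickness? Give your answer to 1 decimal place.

Let the plane be z = a·x + b·y + c.
Well B−Well A: 81a − 56b = 77.5;  Well C−Well A: 561a − 20b = 277.9.
Solving gives a = 0.47028, b = −0.70371.
|∇z| = √(a²+b²) = 0.84638, so dip δ = arctan(0.84638) = 40.24°.
True thickness = vertical thickness × cos δ = 39.8 × cos 40.24° = 30.4 m.

30.4 m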